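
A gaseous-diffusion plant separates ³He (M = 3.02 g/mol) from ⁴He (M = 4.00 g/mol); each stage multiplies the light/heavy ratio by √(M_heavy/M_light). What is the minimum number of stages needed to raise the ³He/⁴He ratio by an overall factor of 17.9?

Per stage α = (4.00/3.02)^(1/2) = 1.32450^0.5, giving ln α = 0.1405.
Need α^N ≥ 17.9 ⇒ N ≥ ln(17.9) / ln α = 2.885 / 0.1405 = 20.53.
Rounding up, N = 21 stages.

21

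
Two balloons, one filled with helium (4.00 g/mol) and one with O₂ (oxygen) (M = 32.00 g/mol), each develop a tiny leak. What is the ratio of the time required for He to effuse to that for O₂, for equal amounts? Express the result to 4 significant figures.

Since effusion rate ∝ 1/√M, t_He/t_O₂ = √(M_He/M_O₂) = √(4.00/32.00) = √0.1250 = 0.3536.

0.3536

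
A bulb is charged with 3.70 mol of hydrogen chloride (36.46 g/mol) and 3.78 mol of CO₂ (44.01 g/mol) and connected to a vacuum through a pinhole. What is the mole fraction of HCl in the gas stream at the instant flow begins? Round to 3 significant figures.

0.518

Effusion rate of each component ∝ n_i/√M_i (partial pressure × 1/√M).
So x_HCl in the escaping gas = (n_HCl/√M_HCl) / Σ(n_i/√M_i)
= (3.70/√36.46) / (3.70/√36.46 + 3.78/√44.01) = 0.6128/(0.6128 + 0.5698) = 0.518.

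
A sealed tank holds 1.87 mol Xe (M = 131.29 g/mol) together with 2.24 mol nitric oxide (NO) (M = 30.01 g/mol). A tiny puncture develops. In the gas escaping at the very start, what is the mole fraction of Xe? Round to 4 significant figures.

Each component's effusion rate ∝ (its partial pressure)·(1/√M) ∝ n_i/√M_i.
Mole fraction of Xe in the effusate = (n_Xe/√M_Xe) / (n_Xe/√M_Xe + n_NO/√M_NO)
= (1.87/√131.29) / (1.87/√131.29 + 2.24/√30.01) = 0.1632/(0.1632 + 0.4089) = 0.2853.

0.2853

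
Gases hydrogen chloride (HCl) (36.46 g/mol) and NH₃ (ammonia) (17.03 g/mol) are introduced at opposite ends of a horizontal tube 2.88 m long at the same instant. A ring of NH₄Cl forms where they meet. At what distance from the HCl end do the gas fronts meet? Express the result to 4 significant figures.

Distances travelled in equal time are proportional to diffusion rates, so d_HCl/d_NH₃ = √(M_NH₃/M_HCl) = √(17.03/36.46) = 0.6834.
With d_HCl + d_NH₃ = 2.88 m, d_NH₃ = 2.88/(1 + 0.6834) = 1.711 m.
d_HCl = 2.88 − 1.711 = 1.169 m.

1.169 m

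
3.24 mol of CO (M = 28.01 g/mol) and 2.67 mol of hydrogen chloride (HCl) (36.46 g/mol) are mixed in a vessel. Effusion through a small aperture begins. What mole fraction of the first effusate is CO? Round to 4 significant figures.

Each component's effusion rate ∝ (its partial pressure)·(1/√M) ∝ n_i/√M_i.
x_CO(eff) = (n_CO/√M_CO) / (n_CO/√M_CO + n_HCl/√M_HCl)
= (3.24/√28.01) / (3.24/√28.01 + 2.67/√36.46) = 0.6122/(0.6122 + 0.4422) = 0.5806.

0.5806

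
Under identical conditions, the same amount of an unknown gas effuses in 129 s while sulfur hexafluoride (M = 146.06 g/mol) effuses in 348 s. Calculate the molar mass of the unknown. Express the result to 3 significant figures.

By Graham's law, t_X/t_SF₆ = √(M_X/M_SF₆).
129/348 = 0.3707 = √(M_X/146.06)
M_X = 146.06 × 0.3707² = 146.06 × 0.1374 = 20.1 g/mol

20.1 g/mol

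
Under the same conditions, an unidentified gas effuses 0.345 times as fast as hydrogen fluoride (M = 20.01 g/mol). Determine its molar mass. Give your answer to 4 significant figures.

Since effusion rate ∝ 1/√M, rate_X/rate_HF = √(M_HF/M_X).
0.345 = √(20.01/M_X)
M_X = 20.01 / 0.345² = 20.01 / 0.1190 = 168.1 g/mol

168.1 g/mol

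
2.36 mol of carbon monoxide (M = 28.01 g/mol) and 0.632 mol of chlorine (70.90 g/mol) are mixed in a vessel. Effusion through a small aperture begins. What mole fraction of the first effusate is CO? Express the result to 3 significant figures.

Rate_i ∝ x_i/√M_i (Graham's law weighted by mole fraction), so the effusate composition follows n_i/√M_i.
x_CO(eff) = (n_CO/√M_CO) / (n_CO/√M_CO + n_Cl₂/√M_Cl₂)
= (2.36/√28.01) / (2.36/√28.01 + 0.632/√70.90) = 0.4459/(0.4459 + 0.07506) = 0.856.

0.856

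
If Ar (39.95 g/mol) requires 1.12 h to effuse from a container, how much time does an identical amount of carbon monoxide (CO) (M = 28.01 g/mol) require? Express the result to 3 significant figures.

0.938 h

Using Graham's law: t_CO/t_Ar = √(M_CO/M_Ar) = √(28.01/39.95) = √0.7011 = 0.8373.
So the time for CO is 1.12 × 0.8373 = 0.938 h.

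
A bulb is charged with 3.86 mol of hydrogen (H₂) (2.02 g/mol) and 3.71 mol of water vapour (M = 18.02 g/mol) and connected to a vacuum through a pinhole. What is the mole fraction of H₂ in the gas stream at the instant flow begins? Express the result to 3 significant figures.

0.757

Rate_i ∝ x_i/√M_i (Graham's law weighted by mole fraction), so the effusate composition follows n_i/√M_i.
Mole fraction of H₂ in the effusate = (n_H₂/√M_H₂) / (n_H₂/√M_H₂ + n_H₂O/√M_H₂O)
= (3.86/√2.02) / (3.86/√2.02 + 3.71/√18.02) = 2.716/(2.716 + 0.8740) = 0.757.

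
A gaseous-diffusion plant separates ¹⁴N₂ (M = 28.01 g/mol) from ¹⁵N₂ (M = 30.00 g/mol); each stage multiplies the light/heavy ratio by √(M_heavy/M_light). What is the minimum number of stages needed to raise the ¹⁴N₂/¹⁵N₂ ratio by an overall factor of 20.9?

89

Single-stage factor α = √(30.00/28.01), so ln α = ½ ln(1.07105) = 0.03432.
Need α^N ≥ 20.9 ⇒ N ≥ ln(20.9) / ln α = 3.040 / 0.03432 = 88.58.
Minimum whole number of stages: N = 89.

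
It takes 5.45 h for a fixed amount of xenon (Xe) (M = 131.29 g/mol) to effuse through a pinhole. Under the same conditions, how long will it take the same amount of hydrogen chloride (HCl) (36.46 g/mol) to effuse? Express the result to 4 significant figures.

Since effusion rate ∝ 1/√M, t_HCl/t_Xe = √(M_HCl/M_Xe) = √(36.46/131.29) = √0.2777 = 0.5270.
So the time for HCl is 5.45 × 0.5270 = 2.872 h.

2.872 h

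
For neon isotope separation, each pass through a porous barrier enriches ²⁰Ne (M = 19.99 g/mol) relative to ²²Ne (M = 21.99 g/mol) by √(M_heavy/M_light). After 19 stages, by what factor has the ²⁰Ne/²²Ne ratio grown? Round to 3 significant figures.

2.47

The single-stage factor is √(M_heavy/M_light), so 19 stages give [√(21.99/19.99)]^19 = (21.99/19.99)^(19/2).
= 1.10005^(19/2) = 2.47.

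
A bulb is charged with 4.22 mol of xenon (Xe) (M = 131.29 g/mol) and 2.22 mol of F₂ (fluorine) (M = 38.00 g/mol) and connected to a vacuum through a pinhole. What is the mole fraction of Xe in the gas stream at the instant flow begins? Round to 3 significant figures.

Each component's effusion rate ∝ (its partial pressure)·(1/√M) ∝ n_i/√M_i.
Mole fraction of Xe in the effusate = (n_Xe/√M_Xe) / (n_Xe/√M_Xe + n_F₂/√M_F₂)
= (4.22/√131.29) / (4.22/√131.29 + 2.22/√38.00) = 0.3683/(0.3683 + 0.3601) = 0.506.

0.506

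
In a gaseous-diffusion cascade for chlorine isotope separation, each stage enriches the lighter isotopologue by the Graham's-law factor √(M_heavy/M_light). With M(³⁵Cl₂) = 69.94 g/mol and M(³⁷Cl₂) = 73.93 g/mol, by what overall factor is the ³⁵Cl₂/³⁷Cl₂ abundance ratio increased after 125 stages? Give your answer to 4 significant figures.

The single-stage factor is √(M_heavy/M_light), so 125 stages give [√(73.93/69.94)]^125 = (73.93/69.94)^(125/2).
= 1.05705^(125/2) = 32.06.

32.06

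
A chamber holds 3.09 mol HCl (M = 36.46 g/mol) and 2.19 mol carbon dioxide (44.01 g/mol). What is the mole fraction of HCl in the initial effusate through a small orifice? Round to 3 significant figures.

Rate_i ∝ x_i/√M_i (Graham's law weighted by mole fraction), so the effusate composition follows n_i/√M_i.
Mole fraction of HCl in the effusate = (n_HCl/√M_HCl) / (n_HCl/√M_HCl + n_CO₂/√M_CO₂)
= (3.09/√36.46) / (3.09/√36.46 + 2.19/√44.01) = 0.5117/(0.5117 + 0.3301) = 0.608.

0.608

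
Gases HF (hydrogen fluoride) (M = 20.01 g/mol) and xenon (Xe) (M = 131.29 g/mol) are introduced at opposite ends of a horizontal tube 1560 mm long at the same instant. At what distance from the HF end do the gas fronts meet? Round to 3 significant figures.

1120 mm

In equal time, each gas travels a distance ∝ its rate ∝ 1/√M, so d_HF/d_Xe = √(M_Xe/M_HF) = √(131.29/20.01) = 2.561.
With d_HF + d_Xe = 1560 mm, d_Xe = 1560/(1 + 2.561) = 438.0 mm.
d_HF = 1560 − 438.0 = 1120 mm.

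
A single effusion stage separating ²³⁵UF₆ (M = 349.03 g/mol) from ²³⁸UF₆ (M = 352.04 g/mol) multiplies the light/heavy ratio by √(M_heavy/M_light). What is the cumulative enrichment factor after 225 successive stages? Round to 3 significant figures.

After 225 stages the ratio has grown by (√(352.04/349.03))^225 = (352.04/349.03)^(225/2).
= 1.00862^(225/2) = 2.63.

2.63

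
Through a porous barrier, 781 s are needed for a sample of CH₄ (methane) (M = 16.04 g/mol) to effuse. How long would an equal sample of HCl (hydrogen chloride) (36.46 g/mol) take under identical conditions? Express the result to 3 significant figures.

1180 s

Graham's law gives t_HCl/t_CH₄ = √(M_HCl/M_CH₄) = √(36.46/16.04) = √2.273 = 1.508.
So the time for HCl is 781 × 1.508 = 1180 s.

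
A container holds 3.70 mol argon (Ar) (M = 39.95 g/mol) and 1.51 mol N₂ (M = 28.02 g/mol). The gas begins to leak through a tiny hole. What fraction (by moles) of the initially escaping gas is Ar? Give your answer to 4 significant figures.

0.6724

Rate_i ∝ x_i/√M_i (Graham's law weighted by mole fraction), so the effusate composition follows n_i/√M_i.
So x_Ar in the escaping gas = (n_Ar/√M_Ar) / Σ(n_i/√M_i)
= (3.70/√39.95) / (3.70/√39.95 + 1.51/√28.02) = 0.5854/(0.5854 + 0.2853) = 0.6724.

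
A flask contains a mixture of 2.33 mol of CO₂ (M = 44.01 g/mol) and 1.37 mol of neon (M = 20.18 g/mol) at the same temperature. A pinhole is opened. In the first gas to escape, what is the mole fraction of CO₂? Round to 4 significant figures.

0.5352

The effusion rate of species i is ∝ p_i/√M_i ∝ n_i/√M_i.
x_CO₂(eff) = (n_CO₂/√M_CO₂) / (n_CO₂/√M_CO₂ + n_Ne/√M_Ne)
= (2.33/√44.01) / (2.33/√44.01 + 1.37/√20.18) = 0.3512/(0.3512 + 0.3050) = 0.5352.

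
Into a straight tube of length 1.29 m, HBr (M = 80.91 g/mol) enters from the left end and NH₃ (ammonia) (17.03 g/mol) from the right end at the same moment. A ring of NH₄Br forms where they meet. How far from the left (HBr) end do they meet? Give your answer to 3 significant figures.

0.406 m

Graham's law gives d_HBr/d_NH₃ = rate_HBr/rate_NH₃ = √(M_NH₃/M_HBr) = √(17.03/80.91) = 0.4588.
With d_HBr + d_NH₃ = 1.29 m, d_NH₃ = 1.29/(1 + 0.4588) = 0.8843 m.
d_HBr = 1.29 − 0.8843 = 0.406 m.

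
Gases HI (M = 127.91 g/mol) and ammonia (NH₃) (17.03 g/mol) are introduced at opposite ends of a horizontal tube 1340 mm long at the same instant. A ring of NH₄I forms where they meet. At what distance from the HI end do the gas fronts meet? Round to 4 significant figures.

In equal time, each gas travels a distance ∝ its rate ∝ 1/√M, so d_HI/d_NH₃ = √(M_NH₃/M_HI) = √(17.03/127.91) = 0.3649.
With d_HI + d_NH₃ = 1340 mm, d_NH₃ = 1340/(1 + 0.3649) = 981.8 mm.
d_HI = 1340 − 981.8 = 358.2 mm.

358.2 mm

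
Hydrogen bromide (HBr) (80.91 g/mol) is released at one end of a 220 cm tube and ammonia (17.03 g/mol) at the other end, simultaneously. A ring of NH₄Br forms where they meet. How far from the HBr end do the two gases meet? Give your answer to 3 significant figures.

69.2 cm

Distances travelled in equal time are proportional to diffusion rates, so d_HBr/d_NH₃ = √(M_NH₃/M_HBr) = √(17.03/80.91) = 0.4588.
With d_HBr + d_NH₃ = 220 cm, d_NH₃ = 220/(1 + 0.4588) = 150.8 cm.
d_HBr = 220 − 150.8 = 69.2 cm.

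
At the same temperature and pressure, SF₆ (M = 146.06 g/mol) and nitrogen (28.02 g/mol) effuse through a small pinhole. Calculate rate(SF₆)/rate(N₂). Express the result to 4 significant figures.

0.4380

Graham's law gives rate_SF₆/rate_N₂ = √(M_N₂/M_SF₆) = √(28.02/146.06) = √0.1918 = 0.4380.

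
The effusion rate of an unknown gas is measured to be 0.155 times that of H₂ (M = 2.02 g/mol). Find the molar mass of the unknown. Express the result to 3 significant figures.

Since effusion rate ∝ 1/√M, rate_X/rate_H₂ = √(M_H₂/M_X).
0.155 = √(2.02/M_X)
M_X = 2.02 / 0.155² = 2.02 / 0.02403 = 84.1 g/mol

84.1 g/mol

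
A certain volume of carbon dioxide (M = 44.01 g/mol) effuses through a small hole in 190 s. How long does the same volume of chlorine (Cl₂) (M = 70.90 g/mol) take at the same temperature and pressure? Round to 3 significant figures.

241 s

Since effusion rate ∝ 1/√M, t_Cl₂/t_CO₂ = √(M_Cl₂/M_CO₂) = √(70.90/44.01) = √1.611 = 1.269.
So the time for Cl₂ is 190 × 1.269 = 241 s.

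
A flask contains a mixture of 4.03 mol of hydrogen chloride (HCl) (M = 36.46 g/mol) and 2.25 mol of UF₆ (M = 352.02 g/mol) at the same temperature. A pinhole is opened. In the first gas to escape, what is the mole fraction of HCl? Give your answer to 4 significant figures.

Rate_i ∝ x_i/√M_i (Graham's law weighted by mole fraction), so the effusate composition follows n_i/√M_i.
x_HCl(eff) = (n_HCl/√M_HCl) / (n_HCl/√M_HCl + n_UF₆/√M_UF₆)
= (4.03/√36.46) / (4.03/√36.46 + 2.25/√352.02) = 0.6674/(0.6674 + 0.1199) = 0.8477.

0.8477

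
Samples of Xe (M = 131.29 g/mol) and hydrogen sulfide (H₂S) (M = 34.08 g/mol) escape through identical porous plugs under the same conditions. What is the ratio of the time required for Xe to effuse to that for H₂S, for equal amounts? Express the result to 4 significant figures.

1.963

From Graham's law, t_Xe/t_H₂S = √(M_Xe/M_H₂S) = √(131.29/34.08) = √3.852 = 1.963.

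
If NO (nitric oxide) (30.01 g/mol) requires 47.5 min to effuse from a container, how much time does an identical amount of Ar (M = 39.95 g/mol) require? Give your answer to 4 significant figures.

54.80 min

Since effusion rate ∝ 1/√M, t_Ar/t_NO = √(M_Ar/M_NO) = √(39.95/30.01) = √1.331 = 1.154.
So the time for Ar is 47.5 × 1.154 = 54.80 min.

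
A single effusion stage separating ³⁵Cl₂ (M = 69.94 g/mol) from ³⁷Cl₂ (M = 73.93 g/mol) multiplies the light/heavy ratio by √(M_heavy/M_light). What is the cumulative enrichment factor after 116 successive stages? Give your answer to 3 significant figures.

25.0

The single-stage factor is √(M_heavy/M_light), so 116 stages give [√(73.93/69.94)]^116 = (73.93/69.94)^(116/2).
= 1.05705^58 = 25.0.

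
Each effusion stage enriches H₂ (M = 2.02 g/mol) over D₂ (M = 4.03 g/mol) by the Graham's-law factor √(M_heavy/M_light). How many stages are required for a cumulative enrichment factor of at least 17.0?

9

Per stage α = (4.03/2.02)^(1/2) = 1.99505^0.5, giving ln α = 0.3453.
Need α^N ≥ 17.0 ⇒ N ≥ ln(17.0) / ln α = 2.833 / 0.3453 = 8.20.
Rounding up, N = 9 stages.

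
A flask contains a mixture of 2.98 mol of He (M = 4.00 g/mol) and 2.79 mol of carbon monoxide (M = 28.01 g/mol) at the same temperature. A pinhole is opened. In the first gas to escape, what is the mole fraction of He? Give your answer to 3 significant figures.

0.739

Rate_i ∝ x_i/√M_i (Graham's law weighted by mole fraction), so the effusate composition follows n_i/√M_i.
x_He(eff) = (n_He/√M_He) / (n_He/√M_He + n_CO/√M_CO)
= (2.98/√4.00) / (2.98/√4.00 + 2.79/√28.01) = 1.490/(1.490 + 0.5272) = 0.739.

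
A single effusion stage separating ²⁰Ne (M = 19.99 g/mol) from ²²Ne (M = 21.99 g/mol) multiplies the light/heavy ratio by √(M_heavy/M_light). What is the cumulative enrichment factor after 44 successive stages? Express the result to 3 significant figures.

The single-stage factor is √(M_heavy/M_light), so 44 stages give [√(21.99/19.99)]^44 = (21.99/19.99)^(44/2).
= 1.10005^22 = 8.15.

8.15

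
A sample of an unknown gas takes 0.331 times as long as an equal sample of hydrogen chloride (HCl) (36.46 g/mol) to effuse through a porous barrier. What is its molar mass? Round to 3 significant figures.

3.99 g/mol

From Graham's law, t_X/t_HCl = √(M_X/M_HCl).
0.331 = √(M_X/36.46)
M_X = 36.46 × 0.331² = 36.46 × 0.1096 = 3.99 g/mol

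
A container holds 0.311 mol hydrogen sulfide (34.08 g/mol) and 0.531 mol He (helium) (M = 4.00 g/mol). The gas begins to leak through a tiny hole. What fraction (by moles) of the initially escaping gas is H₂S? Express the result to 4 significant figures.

Each component's effusion rate ∝ (its partial pressure)·(1/√M) ∝ n_i/√M_i.
x_H₂S(eff) = (n_H₂S/√M_H₂S) / (n_H₂S/√M_H₂S + n_He/√M_He)
= (0.311/√34.08) / (0.311/√34.08 + 0.531/√4.00) = 0.05327/(0.05327 + 0.2655) = 0.1671.

0.1671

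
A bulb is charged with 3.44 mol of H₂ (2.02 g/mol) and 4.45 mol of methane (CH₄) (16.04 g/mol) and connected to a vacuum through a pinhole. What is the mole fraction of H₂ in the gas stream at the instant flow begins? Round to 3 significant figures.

0.685

The effusion rate of species i is ∝ p_i/√M_i ∝ n_i/√M_i.
So x_H₂ in the escaping gas = (n_H₂/√M_H₂) / Σ(n_i/√M_i)
= (3.44/√2.02) / (3.44/√2.02 + 4.45/√16.04) = 2.420/(2.420 + 1.111) = 0.685.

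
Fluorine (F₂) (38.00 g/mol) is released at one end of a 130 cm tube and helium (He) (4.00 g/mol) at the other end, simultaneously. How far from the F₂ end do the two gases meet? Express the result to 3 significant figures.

Graham's law gives d_F₂/d_He = rate_F₂/rate_He = √(M_He/M_F₂) = √(4.00/38.00) = 0.3244.
With d_F₂ + d_He = 130 cm, d_He = 130/(1 + 0.3244) = 98.15 cm.
d_F₂ = 130 − 98.15 = 31.8 cm.

31.8 cm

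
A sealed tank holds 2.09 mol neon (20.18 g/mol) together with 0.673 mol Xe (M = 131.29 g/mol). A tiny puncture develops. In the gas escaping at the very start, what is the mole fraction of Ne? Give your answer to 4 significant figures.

Effusion rate of each component ∝ n_i/√M_i (partial pressure × 1/√M).
Mole fraction of Ne in the effusate = (n_Ne/√M_Ne) / (n_Ne/√M_Ne + n_Xe/√M_Xe)
= (2.09/√20.18) / (2.09/√20.18 + 0.673/√131.29) = 0.4652/(0.4652 + 0.05874) = 0.8879.

0.8879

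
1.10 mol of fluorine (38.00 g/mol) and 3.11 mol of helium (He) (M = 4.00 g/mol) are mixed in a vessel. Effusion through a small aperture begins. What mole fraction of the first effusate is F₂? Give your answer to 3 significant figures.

Effusion rate of each component ∝ n_i/√M_i (partial pressure × 1/√M).
x_F₂(eff) = (n_F₂/√M_F₂) / (n_F₂/√M_F₂ + n_He/√M_He)
= (1.10/√38.00) / (1.10/√38.00 + 3.11/√4.00) = 0.1784/(0.1784 + 1.555) = 0.103.

0.103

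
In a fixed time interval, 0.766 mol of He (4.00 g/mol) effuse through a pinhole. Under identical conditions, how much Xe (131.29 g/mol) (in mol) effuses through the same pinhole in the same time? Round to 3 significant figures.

From Graham's law, rate_Xe/rate_He = √(M_He/M_Xe) = √(4.00/131.29) = √0.03047 = 0.1745.
So the amount for Xe is 0.766 × 0.1745 = 0.134 mol.

0.134 mol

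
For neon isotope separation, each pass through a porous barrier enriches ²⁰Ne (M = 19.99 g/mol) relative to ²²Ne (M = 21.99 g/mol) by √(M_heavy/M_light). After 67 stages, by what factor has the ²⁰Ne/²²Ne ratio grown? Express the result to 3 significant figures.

24.4

The single-stage factor is √(M_heavy/M_light), so 67 stages give [√(21.99/19.99)]^67 = (21.99/19.99)^(67/2).
= 1.10005^(67/2) = 24.4.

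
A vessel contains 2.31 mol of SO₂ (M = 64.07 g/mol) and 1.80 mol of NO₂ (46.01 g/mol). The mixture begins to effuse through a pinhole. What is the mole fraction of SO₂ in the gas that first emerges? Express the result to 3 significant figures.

Rate_i ∝ x_i/√M_i (Graham's law weighted by mole fraction), so the effusate composition follows n_i/√M_i.
So x_SO₂ in the escaping gas = (n_SO₂/√M_SO₂) / Σ(n_i/√M_i)
= (2.31/√64.07) / (2.31/√64.07 + 1.80/√46.01) = 0.2886/(0.2886 + 0.2654) = 0.521.

0.521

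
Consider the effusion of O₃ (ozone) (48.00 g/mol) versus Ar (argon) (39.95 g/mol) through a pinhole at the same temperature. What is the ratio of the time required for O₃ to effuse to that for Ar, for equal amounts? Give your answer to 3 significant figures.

From Graham's law, t_O₃/t_Ar = √(M_O₃/M_Ar) = √(48.00/39.95) = √1.202 = 1.10.

1.10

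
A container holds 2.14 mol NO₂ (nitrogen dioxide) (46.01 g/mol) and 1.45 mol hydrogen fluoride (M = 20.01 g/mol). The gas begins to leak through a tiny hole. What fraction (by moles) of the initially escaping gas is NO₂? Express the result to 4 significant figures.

Each component's effusion rate ∝ (its partial pressure)·(1/√M) ∝ n_i/√M_i.
So x_NO₂ in the escaping gas = (n_NO₂/√M_NO₂) / Σ(n_i/√M_i)
= (2.14/√46.01) / (2.14/√46.01 + 1.45/√20.01) = 0.3155/(0.3155 + 0.3241) = 0.4932.

0.4932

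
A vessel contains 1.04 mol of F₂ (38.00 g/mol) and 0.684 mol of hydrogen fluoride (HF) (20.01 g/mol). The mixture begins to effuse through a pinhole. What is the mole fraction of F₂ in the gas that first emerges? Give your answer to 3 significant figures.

0.525

Rate_i ∝ x_i/√M_i (Graham's law weighted by mole fraction), so the effusate composition follows n_i/√M_i.
Mole fraction of F₂ in the effusate = (n_F₂/√M_F₂) / (n_F₂/√M_F₂ + n_HF/√M_HF)
= (1.04/√38.00) / (1.04/√38.00 + 0.684/√20.01) = 0.1687/(0.1687 + 0.1529) = 0.525.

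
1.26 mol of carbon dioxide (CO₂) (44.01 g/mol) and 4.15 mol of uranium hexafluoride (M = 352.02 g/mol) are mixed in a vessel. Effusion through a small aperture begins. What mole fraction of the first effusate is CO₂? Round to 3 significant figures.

0.462

Each component's effusion rate ∝ (its partial pressure)·(1/√M) ∝ n_i/√M_i.
So x_CO₂ in the escaping gas = (n_CO₂/√M_CO₂) / Σ(n_i/√M_i)
= (1.26/√44.01) / (1.26/√44.01 + 4.15/√352.02) = 0.1899/(0.1899 + 0.2212) = 0.462.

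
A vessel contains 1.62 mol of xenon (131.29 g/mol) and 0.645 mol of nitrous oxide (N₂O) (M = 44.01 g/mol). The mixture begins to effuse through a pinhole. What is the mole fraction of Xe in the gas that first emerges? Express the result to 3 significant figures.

Each component's effusion rate ∝ (its partial pressure)·(1/√M) ∝ n_i/√M_i.
x_Xe(eff) = (n_Xe/√M_Xe) / (n_Xe/√M_Xe + n_N₂O/√M_N₂O)
= (1.62/√131.29) / (1.62/√131.29 + 0.645/√44.01) = 0.1414/(0.1414 + 0.09723) = 0.593.

0.593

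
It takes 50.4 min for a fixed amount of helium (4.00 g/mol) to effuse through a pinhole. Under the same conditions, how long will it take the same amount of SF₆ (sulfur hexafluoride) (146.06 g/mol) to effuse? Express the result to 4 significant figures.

Using Graham's law: t_SF₆/t_He = √(M_SF₆/M_He) = √(146.06/4.00) = √36.52 = 6.043.
So the time for SF₆ is 50.4 × 6.043 = 304.6 min.

304.6 min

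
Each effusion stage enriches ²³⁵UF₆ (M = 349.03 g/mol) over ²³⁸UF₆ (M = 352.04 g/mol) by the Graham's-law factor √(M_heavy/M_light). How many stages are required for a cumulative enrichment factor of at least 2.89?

Per stage α = (352.04/349.03)^(1/2) = 1.00862^0.5, giving ln α = 0.004293.
Need α^N ≥ 2.89 ⇒ N ≥ ln(2.89) / ln α = 1.061 / 0.004293 = 247.18.
So at least 248 stages are needed.

248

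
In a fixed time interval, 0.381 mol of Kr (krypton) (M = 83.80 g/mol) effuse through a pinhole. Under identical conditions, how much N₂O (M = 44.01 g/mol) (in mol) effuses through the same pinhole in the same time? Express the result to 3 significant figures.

0.526 mol

By Graham's law, rate_N₂O/rate_Kr = √(M_Kr/M_N₂O) = √(83.80/44.01) = √1.904 = 1.380.
So the amount for N₂O is 0.381 × 1.380 = 0.526 mol.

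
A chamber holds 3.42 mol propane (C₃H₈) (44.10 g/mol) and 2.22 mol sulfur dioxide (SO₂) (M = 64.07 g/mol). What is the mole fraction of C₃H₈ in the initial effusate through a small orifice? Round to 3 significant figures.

Rate_i ∝ x_i/√M_i (Graham's law weighted by mole fraction), so the effusate composition follows n_i/√M_i.
Mole fraction of C₃H₈ in the effusate = (n_C₃H₈/√M_C₃H₈) / (n_C₃H₈/√M_C₃H₈ + n_SO₂/√M_SO₂)
= (3.42/√44.10) / (3.42/√44.10 + 2.22/√64.07) = 0.5150/(0.5150 + 0.2773) = 0.650.

0.650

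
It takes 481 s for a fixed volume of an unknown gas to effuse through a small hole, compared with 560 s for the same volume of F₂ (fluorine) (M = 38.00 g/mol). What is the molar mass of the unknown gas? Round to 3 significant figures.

By Graham's law, t_X/t_F₂ = √(M_X/M_F₂).
481/560 = 0.8589 = √(M_X/38.00)
M_X = 38.00 × 0.8589² = 38.00 × 0.7378 = 28.0 g/mol

28.0 g/mol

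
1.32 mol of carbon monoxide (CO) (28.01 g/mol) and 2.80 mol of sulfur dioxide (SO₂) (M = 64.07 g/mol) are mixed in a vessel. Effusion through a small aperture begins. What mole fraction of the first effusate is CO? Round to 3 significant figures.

Rate_i ∝ x_i/√M_i (Graham's law weighted by mole fraction), so the effusate composition follows n_i/√M_i.
Mole fraction of CO in the effusate = (n_CO/√M_CO) / (n_CO/√M_CO + n_SO₂/√M_SO₂)
= (1.32/√28.01) / (1.32/√28.01 + 2.80/√64.07) = 0.2494/(0.2494 + 0.3498) = 0.416.

0.416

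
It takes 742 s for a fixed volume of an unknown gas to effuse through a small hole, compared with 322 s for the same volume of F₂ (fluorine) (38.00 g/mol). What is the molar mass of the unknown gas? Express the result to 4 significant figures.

201.8 g/mol

Using Graham's law: t_X/t_F₂ = √(M_X/M_F₂).
742/322 = 2.304 = √(M_X/38.00)
M_X = 38.00 × 2.304² = 38.00 × 5.310 = 201.8 g/mol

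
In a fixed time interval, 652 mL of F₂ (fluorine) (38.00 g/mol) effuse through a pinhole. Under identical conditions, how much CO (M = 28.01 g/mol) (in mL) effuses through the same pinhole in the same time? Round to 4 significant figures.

By Graham's law, rate_CO/rate_F₂ = √(M_F₂/M_CO) = √(38.00/28.01) = √1.357 = 1.165.
So the volume for CO is 652 × 1.165 = 759.4 mL.

759.4 mL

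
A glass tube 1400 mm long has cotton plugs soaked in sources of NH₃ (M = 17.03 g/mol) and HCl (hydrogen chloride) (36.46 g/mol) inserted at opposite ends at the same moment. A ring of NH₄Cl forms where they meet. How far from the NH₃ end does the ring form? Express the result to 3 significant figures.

832 mm

In equal time, each gas travels a distance ∝ its rate ∝ 1/√M, so d_NH₃/d_HCl = √(M_HCl/M_NH₃) = √(36.46/17.03) = 1.463.
With d_NH₃ + d_HCl = 1400 mm, d_HCl = 1400/(1 + 1.463) = 568.4 mm.
d_NH₃ = 1400 − 568.4 = 832 mm.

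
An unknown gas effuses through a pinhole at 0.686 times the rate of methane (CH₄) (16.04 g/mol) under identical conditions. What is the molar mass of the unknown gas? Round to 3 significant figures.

34.1 g/mol

Graham's law gives rate_X/rate_CH₄ = √(M_CH₄/M_X).
0.686 = √(16.04/M_X)
M_X = 16.04 / 0.686² = 16.04 / 0.4706 = 34.1 g/mol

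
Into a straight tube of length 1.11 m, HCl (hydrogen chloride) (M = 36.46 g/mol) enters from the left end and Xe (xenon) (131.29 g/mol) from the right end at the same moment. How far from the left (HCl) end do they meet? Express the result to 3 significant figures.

In equal time, each gas travels a distance ∝ its rate ∝ 1/√M, so d_HCl/d_Xe = √(M_Xe/M_HCl) = √(131.29/36.46) = 1.898.
With d_HCl + d_Xe = 1.11 m, d_Xe = 1.11/(1 + 1.898) = 0.3831 m.
d_HCl = 1.11 − 0.3831 = 0.727 m.

0.727 m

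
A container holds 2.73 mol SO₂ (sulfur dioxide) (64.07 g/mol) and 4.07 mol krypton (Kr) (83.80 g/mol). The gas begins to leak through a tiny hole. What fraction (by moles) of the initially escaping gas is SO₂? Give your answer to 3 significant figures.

Each component's effusion rate ∝ (its partial pressure)·(1/√M) ∝ n_i/√M_i.
So x_SO₂ in the escaping gas = (n_SO₂/√M_SO₂) / Σ(n_i/√M_i)
= (2.73/√64.07) / (2.73/√64.07 + 4.07/√83.80) = 0.3411/(0.3411 + 0.4446) = 0.434.

0.434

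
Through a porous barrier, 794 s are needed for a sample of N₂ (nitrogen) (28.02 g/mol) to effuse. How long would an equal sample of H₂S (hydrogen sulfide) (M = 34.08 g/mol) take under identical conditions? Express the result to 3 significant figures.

From Graham's law, t_H₂S/t_N₂ = √(M_H₂S/M_N₂) = √(34.08/28.02) = √1.216 = 1.103.
So the time for H₂S is 794 × 1.103 = 876 s.

876 s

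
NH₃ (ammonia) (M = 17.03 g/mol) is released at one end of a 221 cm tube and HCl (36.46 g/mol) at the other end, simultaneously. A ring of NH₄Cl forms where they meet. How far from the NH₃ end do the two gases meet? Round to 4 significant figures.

Graham's law gives d_NH₃/d_HCl = rate_NH₃/rate_HCl = √(M_HCl/M_NH₃) = √(36.46/17.03) = 1.463.
With d_NH₃ + d_HCl = 221 cm, d_HCl = 221/(1 + 1.463) = 89.72 cm.
d_NH₃ = 221 − 89.72 = 131.3 cm.

131.3 cm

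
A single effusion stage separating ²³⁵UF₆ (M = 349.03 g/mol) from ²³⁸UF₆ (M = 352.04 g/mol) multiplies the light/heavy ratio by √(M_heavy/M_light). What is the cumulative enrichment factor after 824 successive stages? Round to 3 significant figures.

34.4

Each stage multiplies the ratio by α = √(352.04/349.03), so after 824 stages the overall factor is α^824 = (352.04/349.03)^(824/2).
= 1.00862^412 = 34.4.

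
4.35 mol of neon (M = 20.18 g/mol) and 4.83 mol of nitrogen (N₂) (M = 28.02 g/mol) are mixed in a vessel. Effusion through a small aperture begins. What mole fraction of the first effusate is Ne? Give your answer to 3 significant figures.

0.515

Effusion rate of each component ∝ n_i/√M_i (partial pressure × 1/√M).
So x_Ne in the escaping gas = (n_Ne/√M_Ne) / Σ(n_i/√M_i)
= (4.35/√20.18) / (4.35/√20.18 + 4.83/√28.02) = 0.9683/(0.9683 + 0.9125) = 0.515.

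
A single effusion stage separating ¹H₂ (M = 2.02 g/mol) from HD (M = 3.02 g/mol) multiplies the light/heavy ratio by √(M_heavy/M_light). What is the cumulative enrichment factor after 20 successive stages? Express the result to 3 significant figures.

The single-stage factor is √(M_heavy/M_light), so 20 stages give [√(3.02/2.02)]^20 = (3.02/2.02)^(20/2).
= 1.49505^10 = 55.8.

55.8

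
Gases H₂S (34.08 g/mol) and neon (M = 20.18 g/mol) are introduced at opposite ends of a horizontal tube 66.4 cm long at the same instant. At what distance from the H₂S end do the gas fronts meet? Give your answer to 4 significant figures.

In equal time, each gas travels a distance ∝ its rate ∝ 1/√M, so d_H₂S/d_Ne = √(M_Ne/M_H₂S) = √(20.18/34.08) = 0.7695.
With d_H₂S + d_Ne = 66.4 cm, d_Ne = 66.4/(1 + 0.7695) = 37.52 cm.
d_H₂S = 66.4 − 37.52 = 28.88 cm.

28.88 cm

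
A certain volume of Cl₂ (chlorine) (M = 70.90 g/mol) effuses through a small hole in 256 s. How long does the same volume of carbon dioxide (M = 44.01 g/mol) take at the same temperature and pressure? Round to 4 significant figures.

201.7 s

Graham's law gives t_CO₂/t_Cl₂ = √(M_CO₂/M_Cl₂) = √(44.01/70.90) = √0.6207 = 0.7879.
So the time for CO₂ is 256 × 0.7879 = 201.7 s.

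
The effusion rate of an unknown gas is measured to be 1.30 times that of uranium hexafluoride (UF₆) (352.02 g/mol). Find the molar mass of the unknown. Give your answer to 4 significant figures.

Using Graham's law: rate_X/rate_UF₆ = √(M_UF₆/M_X).
1.30 = √(352.02/M_X)
M_X = 352.02 / 1.30² = 352.02 / 1.690 = 208.3 g/mol

208.3 g/mol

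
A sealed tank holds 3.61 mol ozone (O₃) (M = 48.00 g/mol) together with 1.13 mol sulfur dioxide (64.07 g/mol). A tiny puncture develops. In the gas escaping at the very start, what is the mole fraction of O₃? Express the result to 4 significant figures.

The effusion rate of species i is ∝ p_i/√M_i ∝ n_i/√M_i.
x_O₃(eff) = (n_O₃/√M_O₃) / (n_O₃/√M_O₃ + n_SO₂/√M_SO₂)
= (3.61/√48.00) / (3.61/√48.00 + 1.13/√64.07) = 0.5211/(0.5211 + 0.1412) = 0.7868.

0.7868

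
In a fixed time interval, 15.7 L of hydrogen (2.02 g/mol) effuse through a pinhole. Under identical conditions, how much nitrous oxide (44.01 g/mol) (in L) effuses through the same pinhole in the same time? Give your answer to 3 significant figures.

3.36 L

Since effusion rate ∝ 1/√M, rate_N₂O/rate_H₂ = √(M_H₂/M_N₂O) = √(2.02/44.01) = √0.04590 = 0.2142.
So the volume for N₂O is 15.7 × 0.2142 = 3.36 L.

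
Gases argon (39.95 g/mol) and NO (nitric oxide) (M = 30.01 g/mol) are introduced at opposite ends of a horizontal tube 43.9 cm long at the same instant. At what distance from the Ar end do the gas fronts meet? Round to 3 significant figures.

20.4 cm

Distances travelled in equal time are proportional to diffusion rates, so d_Ar/d_NO = √(M_NO/M_Ar) = √(30.01/39.95) = 0.8667.
With d_Ar + d_NO = 43.9 cm, d_NO = 43.9/(1 + 0.8667) = 23.52 cm.
d_Ar = 43.9 − 23.52 = 20.4 cm.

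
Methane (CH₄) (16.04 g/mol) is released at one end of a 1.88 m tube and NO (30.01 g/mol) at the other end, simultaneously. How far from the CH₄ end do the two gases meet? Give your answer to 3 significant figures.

1.09 m

The fronts meet when d_CH₄ + d_NO = L with d_CH₄/d_NO = √(M_NO/M_CH₄) (Graham's law). Here √(M_NO/M_CH₄) = √(30.01/16.04) = 1.368.
With d_CH₄ + d_NO = 1.88 m, d_NO = 1.88/(1 + 1.368) = 0.7940 m.
d_CH₄ = 1.88 − 0.7940 = 1.09 m.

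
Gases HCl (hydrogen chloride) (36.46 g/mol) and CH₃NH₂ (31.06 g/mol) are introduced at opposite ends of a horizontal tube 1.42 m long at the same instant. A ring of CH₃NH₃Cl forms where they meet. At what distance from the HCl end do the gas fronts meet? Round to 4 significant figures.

0.6816 m

In equal time, each gas travels a distance ∝ its rate ∝ 1/√M, so d_HCl/d_CH₃NH₂ = √(M_CH₃NH₂/M_HCl) = √(31.06/36.46) = 0.9230.
With d_HCl + d_CH₃NH₂ = 1.42 m, d_CH₃NH₂ = 1.42/(1 + 0.9230) = 0.7384 m.
d_HCl = 1.42 − 0.7384 = 0.6816 m.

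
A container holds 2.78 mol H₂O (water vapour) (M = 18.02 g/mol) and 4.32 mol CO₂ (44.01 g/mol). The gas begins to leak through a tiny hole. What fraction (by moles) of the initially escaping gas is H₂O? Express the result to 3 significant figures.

The effusion rate of species i is ∝ p_i/√M_i ∝ n_i/√M_i.
Mole fraction of H₂O in the effusate = (n_H₂O/√M_H₂O) / (n_H₂O/√M_H₂O + n_CO₂/√M_CO₂)
= (2.78/√18.02) / (2.78/√18.02 + 4.32/√44.01) = 0.6549/(0.6549 + 0.6512) = 0.501.

0.501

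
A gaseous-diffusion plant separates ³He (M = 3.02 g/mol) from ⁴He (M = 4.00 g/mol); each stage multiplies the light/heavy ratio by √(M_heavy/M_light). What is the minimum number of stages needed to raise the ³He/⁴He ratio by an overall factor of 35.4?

Single-stage factor α = √(4.00/3.02), so ln α = ½ ln(1.32450) = 0.1405.
Need α^N ≥ 35.4 ⇒ N ≥ ln(35.4) / ln α = 3.567 / 0.1405 = 25.38.
Rounding up, N = 26 stages.

26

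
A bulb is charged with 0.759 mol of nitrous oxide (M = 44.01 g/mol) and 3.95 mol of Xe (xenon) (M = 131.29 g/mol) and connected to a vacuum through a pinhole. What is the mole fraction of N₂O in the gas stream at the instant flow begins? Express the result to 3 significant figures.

0.249

The effusion rate of species i is ∝ p_i/√M_i ∝ n_i/√M_i.
Mole fraction of N₂O in the effusate = (n_N₂O/√M_N₂O) / (n_N₂O/√M_N₂O + n_Xe/√M_Xe)
= (0.759/√44.01) / (0.759/√44.01 + 3.95/√131.29) = 0.1144/(0.1144 + 0.3447) = 0.249.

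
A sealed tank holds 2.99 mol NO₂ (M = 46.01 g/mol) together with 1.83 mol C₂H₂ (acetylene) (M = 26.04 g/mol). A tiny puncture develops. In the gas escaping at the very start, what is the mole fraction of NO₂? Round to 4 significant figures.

Rate_i ∝ x_i/√M_i (Graham's law weighted by mole fraction), so the effusate composition follows n_i/√M_i.
Mole fraction of NO₂ in the effusate = (n_NO₂/√M_NO₂) / (n_NO₂/√M_NO₂ + n_C₂H₂/√M_C₂H₂)
= (2.99/√46.01) / (2.99/√46.01 + 1.83/√26.04) = 0.4408/(0.4408 + 0.3586) = 0.5514.

0.5514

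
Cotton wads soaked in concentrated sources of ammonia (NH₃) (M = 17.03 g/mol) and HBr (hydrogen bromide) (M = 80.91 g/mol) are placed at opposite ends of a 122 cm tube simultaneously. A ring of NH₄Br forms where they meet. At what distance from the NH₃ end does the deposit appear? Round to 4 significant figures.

83.63 cm

In equal time, each gas travels a distance ∝ its rate ∝ 1/√M, so d_NH₃/d_HBr = √(M_HBr/M_NH₃) = √(80.91/17.03) = 2.180.
With d_NH₃ + d_HBr = 122 cm, d_HBr = 122/(1 + 2.180) = 38.37 cm.
d_NH₃ = 122 − 38.37 = 83.63 cm.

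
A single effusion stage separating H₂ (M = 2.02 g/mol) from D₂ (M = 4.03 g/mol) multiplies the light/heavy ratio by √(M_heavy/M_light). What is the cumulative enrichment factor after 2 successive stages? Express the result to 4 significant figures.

Each stage multiplies the ratio by α = √(4.03/2.02), so after 2 stages the overall factor is α^2 = (4.03/2.02)^(2/2).
= 1.99505^1 = 1.995.

1.995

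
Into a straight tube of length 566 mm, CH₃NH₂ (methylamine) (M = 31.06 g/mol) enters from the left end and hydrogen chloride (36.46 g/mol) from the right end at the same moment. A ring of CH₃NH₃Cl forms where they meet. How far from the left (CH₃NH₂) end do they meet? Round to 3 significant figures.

The fronts meet when d_CH₃NH₂ + d_HCl = L with d_CH₃NH₂/d_HCl = √(M_HCl/M_CH₃NH₂) (Graham's law). Here √(M_HCl/M_CH₃NH₂) = √(36.46/31.06) = 1.083.
With d_CH₃NH₂ + d_HCl = 566 mm, d_HCl = 566/(1 + 1.083) = 271.7 mm.
d_CH₃NH₂ = 566 − 271.7 = 294 mm.

294 mm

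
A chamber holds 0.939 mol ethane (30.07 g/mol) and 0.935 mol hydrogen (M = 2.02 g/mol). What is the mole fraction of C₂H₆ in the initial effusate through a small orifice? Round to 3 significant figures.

Rate_i ∝ x_i/√M_i (Graham's law weighted by mole fraction), so the effusate composition follows n_i/√M_i.
So x_C₂H₆ in the escaping gas = (n_C₂H₆/√M_C₂H₆) / Σ(n_i/√M_i)
= (0.939/√30.07) / (0.939/√30.07 + 0.935/√2.02) = 0.1712/(0.1712 + 0.6579) = 0.207.

0.207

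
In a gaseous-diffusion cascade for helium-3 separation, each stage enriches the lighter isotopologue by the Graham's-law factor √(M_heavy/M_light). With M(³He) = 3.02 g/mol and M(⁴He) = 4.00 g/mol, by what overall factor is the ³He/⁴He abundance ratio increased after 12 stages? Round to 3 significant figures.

After 12 stages the ratio has grown by (√(4.00/3.02))^12 = (4.00/3.02)^(12/2).
= 1.32450^6 = 5.40.

5.40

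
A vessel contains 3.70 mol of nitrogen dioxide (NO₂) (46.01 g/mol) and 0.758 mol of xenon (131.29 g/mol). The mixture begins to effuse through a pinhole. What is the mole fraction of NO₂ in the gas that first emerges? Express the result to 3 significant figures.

Rate_i ∝ x_i/√M_i (Graham's law weighted by mole fraction), so the effusate composition follows n_i/√M_i.
So x_NO₂ in the escaping gas = (n_NO₂/√M_NO₂) / Σ(n_i/√M_i)
= (3.70/√46.01) / (3.70/√46.01 + 0.758/√131.29) = 0.5455/(0.5455 + 0.06615) = 0.892.

0.892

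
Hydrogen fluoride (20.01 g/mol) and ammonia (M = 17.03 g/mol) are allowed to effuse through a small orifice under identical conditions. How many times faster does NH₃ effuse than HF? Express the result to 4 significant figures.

Graham's law gives rate_NH₃/rate_HF = √(M_HF/M_NH₃) = √(20.01/17.03) = √1.175 = 1.084.

1.084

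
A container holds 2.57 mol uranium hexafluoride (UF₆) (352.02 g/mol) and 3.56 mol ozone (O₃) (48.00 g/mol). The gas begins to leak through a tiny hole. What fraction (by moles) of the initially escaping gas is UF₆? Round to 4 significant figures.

0.2105

Each component's effusion rate ∝ (its partial pressure)·(1/√M) ∝ n_i/√M_i.
Mole fraction of UF₆ in the effusate = (n_UF₆/√M_UF₆) / (n_UF₆/√M_UF₆ + n_O₃/√M_O₃)
= (2.57/√352.02) / (2.57/√352.02 + 3.56/√48.00) = 0.1370/(0.1370 + 0.5138) = 0.2105.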